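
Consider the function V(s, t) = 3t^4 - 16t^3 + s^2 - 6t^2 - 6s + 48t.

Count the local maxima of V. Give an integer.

V separates as a function of s plus a function of t, so ∇V=0 decouples.
∂V/∂s = 2(s - 3) = 0 at s ∈ {3}; ∂V/∂t = 12(t - 4)(t - 1)(t + 1) = 0 at t ∈ {-1, 1, 4}.
The Hessian is diagonal: diag(V_ss, V_tt). Second derivatives: V_ss(3)=2; V_tt(-1)=120, V_tt(1)=-72, V_tt(4)=180.
Local maxima occur where both diagonal entries negative: none. Count: 0.

0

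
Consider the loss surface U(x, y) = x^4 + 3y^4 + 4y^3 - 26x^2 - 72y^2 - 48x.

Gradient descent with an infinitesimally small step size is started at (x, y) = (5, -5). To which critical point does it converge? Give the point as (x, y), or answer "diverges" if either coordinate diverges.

U is separable, so gradient descent decouples: x follows -∂U/∂x, y follows -∂U/∂y.
∂U/∂x = 4(x - 4)(x + 1)(x + 3); at x=5 this is 192, so x decreases.
∂U/∂y = 12y(y - 3)(y + 4); at y=-5 this is -480, so y increases.
x converges to its nearest critical value 4 (a local min of the x-part); y converges to -4. The iterate converges to (4, -4).

(4, -4)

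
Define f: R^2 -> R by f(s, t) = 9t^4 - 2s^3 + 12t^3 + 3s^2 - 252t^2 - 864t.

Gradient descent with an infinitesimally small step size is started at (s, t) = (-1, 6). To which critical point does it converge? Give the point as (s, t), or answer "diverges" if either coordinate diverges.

(0, 4)

f is separable, so gradient descent decouples: s follows -∂f/∂s, t follows -∂f/∂t.
∂f/∂s = -6s(s - 1); at s=-1 this is -12, so s increases.
∂f/∂t = 36(t - 4)(t + 2)(t + 3); at t=6 this is 5184, so t decreases.
s converges to its nearest critical value 0 (a local min of the s-part); t converges to 4. The iterate converges to (0, 4).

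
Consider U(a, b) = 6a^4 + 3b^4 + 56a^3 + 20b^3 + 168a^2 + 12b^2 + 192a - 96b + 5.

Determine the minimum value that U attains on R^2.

-184

U(a,b) separates as P(a) + Q(b) + 5, so its minimum is min P + min Q + 5.
P'(a) = 24(a + 1)(a + 2)(a + 4) vanishes at a ∈ {-4, -2, -1}; Q'(b) = 12(b - 1)(b + 2)(b + 4) vanishes at b ∈ {-4, -2, 1}.
Local minima of P (where P''>0): P(-4)=-128, P(-1)=-74. Local minima of Q: Q(-4)=64, Q(1)=-61.
So the global minimum of U is P(-4) + Q(1) + 5 = -128 − 61 + 5 = -184, attained at (-4, 1).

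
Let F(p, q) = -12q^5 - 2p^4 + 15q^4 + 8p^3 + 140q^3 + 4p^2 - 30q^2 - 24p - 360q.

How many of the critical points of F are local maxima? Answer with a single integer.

4

F separates as a function of p plus a function of q, so ∇F=0 decouples.
∂F/∂p = -8(p - 3)(p - 1)(p + 1) = 0 at p ∈ {-1, 1, 3}; ∂F/∂q = -60(q - 3)(q - 1)(q + 1)(q + 2) = 0 at q ∈ {-2, -1, 1, 3}.
The Hessian is diagonal: diag(F_pp, F_qq). Second derivatives: F_pp(-1)=-64, F_pp(1)=32, F_pp(3)=-64; F_qq(-2)=900, F_qq(-1)=-480, F_qq(1)=720, F_qq(3)=-2400.
Local maxima occur where both diagonal entries negative: (-1, -1), (-1, 3), (3, -1), (3, 3). Count: 4.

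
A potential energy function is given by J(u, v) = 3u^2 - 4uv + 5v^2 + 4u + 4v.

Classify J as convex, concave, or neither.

convex

J is quadratic, so its Hessian is the constant matrix H = [[6, -4], [-4, 10]].
det(H) = 44, tr(H) = 16.
det(H) > 0 and tr(H) > 0, so H is positive definite everywhere: convex.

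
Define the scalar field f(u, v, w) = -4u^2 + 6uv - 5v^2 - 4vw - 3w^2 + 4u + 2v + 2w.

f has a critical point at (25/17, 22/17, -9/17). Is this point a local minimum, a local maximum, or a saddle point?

local maximum

The Hessian is constant: H = [[-8, 6, 0], [6, -10, -4], [0, -4, -6]].
Leading principal minors: Δ₁ = -8, Δ₂ = 44, Δ₃ = -136.
The minors alternate sign starting negative (−, +, −), so H is negative definite: a local maximum.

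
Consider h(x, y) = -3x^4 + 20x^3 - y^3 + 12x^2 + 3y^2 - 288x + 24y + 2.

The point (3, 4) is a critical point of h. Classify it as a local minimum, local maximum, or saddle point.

The mixed partial ∂²h/∂x∂y is 0, so the Hessian at any point is diag(h_xx, h_yy) = diag(12(-3x^2 + 10x + 2), 6(-y + 1)).
At (3, 4): H = diag(60, -18).
The eigenvalues have opposite signs, so H is indefinite: a saddle point.

saddle point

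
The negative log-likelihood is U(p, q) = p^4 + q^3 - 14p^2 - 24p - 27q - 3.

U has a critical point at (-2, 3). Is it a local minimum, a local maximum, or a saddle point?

local minimum

The mixed partial ∂²U/∂p∂q is 0, so the Hessian at any point is diag(U_pp, U_qq) = diag(4(3p^2 - 7), 6q).
At (-2, 3): H = diag(20, 18).
Both eigenvalues are positive, so H is positive definite: a local minimum.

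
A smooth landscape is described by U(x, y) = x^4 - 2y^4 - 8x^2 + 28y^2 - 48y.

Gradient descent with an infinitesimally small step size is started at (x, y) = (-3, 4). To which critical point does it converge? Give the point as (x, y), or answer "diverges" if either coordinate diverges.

U is separable, so gradient descent decouples: x follows -∂U/∂x, y follows -∂U/∂y.
∂U/∂x = 4x(x - 2)(x + 2); at x=-3 this is -60, so x increases.
∂U/∂y = -8(y - 2)(y - 1)(y + 3); at y=4 this is -336, so y increases.
The y-coordinate has no critical point in that direction and runs off to infinity.

diverges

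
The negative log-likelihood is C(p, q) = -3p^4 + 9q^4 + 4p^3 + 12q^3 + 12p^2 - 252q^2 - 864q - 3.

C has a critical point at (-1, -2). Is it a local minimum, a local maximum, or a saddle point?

local maximum

The mixed partial ∂²C/∂p∂q is 0, so the Hessian at any point is diag(C_pp, C_qq) = diag(12(-3p^2 + 2p + 2), 36(3q^2 + 2q - 14)).
At (-1, -2): H = diag(-36, -216).
Both eigenvalues are negative, so H is negative definite: a local maximum.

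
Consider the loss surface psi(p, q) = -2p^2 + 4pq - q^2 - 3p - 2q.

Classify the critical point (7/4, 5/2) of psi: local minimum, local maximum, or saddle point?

The Hessian of psi is constant: H = [[-4, 4], [4, -2]].
det(H) = (-4)·(-2) − 4² = -8.
Since det(H) < 0, H is indefinite and the critical point is a saddle point.

saddle point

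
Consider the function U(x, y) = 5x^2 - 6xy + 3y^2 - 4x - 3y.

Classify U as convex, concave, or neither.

convex

U is quadratic, so its Hessian is the constant matrix H = [[10, -6], [-6, 6]].
det(H) = 24, tr(H) = 16.
det(H) > 0 and tr(H) > 0, so H is positive definite everywhere: convex.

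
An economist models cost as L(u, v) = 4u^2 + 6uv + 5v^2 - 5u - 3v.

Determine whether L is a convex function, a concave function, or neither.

L is quadratic, so its Hessian is the constant matrix H = [[8, 6], [6, 10]].
det(H) = 44, tr(H) = 18.
det(H) > 0 and tr(H) > 0, so H is positive definite everywhere: convex.

convex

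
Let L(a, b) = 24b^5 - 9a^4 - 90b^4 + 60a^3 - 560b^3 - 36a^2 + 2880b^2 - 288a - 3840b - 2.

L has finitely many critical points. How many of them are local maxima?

4

L separates as a function of a plus a function of b, so ∇L=0 decouples.
∂L/∂a = -36(a - 4)(a - 2)(a + 1) = 0 at a ∈ {-1, 2, 4}; ∂L/∂b = 120(b - 4)(b - 2)(b - 1)(b + 4) = 0 at b ∈ {-4, 1, 2, 4}.
The Hessian is diagonal: diag(L_aa, L_bb). Second derivatives: L_aa(-1)=-540, L_aa(2)=216, L_aa(4)=-360; L_bb(-4)=-28800, L_bb(1)=1800, L_bb(2)=-1440, L_bb(4)=5760.
Local maxima occur where both diagonal entries negative: (-1, -4), (-1, 2), (4, -4), (4, 2). Count: 4.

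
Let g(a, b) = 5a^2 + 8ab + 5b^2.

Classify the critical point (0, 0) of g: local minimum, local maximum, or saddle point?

The Hessian of g is constant: H = [[10, 8], [8, 10]].
det(H) = 10·10 − 8² = 36.
det(H) > 0 and tr(H) = 20 > 0, so H is positive definite and the point is a local minimum.

local minimum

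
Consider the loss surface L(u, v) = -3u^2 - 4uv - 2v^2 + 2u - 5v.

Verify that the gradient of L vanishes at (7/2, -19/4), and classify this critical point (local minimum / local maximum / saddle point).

local maximum

∇L = (-6u - 4v + 2, -4u - 4v - 5); substituting (7/2, -19/4) gives ∇L = (0, 0), so (7/2, -19/4) is indeed a critical point.
The Hessian of L is constant: H = [[-6, -4], [-4, -4]].
det(H) = (-6)·(-4) − (-4)² = 8.
det(H) > 0 and tr(H) = -10 < 0, so H is negative definite and the point is a local maximum.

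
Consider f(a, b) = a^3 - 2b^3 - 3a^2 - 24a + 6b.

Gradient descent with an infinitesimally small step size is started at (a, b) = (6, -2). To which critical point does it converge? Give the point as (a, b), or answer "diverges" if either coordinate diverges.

f is separable, so gradient descent decouples: a follows -∂f/∂a, b follows -∂f/∂b.
∂f/∂a = 3(a - 4)(a + 2); at a=6 this is 48, so a decreases.
∂f/∂b = -6(b - 1)(b + 1); at b=-2 this is -18, so b increases.
a converges to its nearest critical value 4 (a local min of the a-part); b converges to -1. The iterate converges to (4, -1).

(4, -1)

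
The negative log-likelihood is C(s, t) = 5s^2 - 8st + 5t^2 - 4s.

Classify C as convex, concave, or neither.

C is quadratic, so its Hessian is the constant matrix H = [[10, -8], [-8, 10]].
det(H) = 36, tr(H) = 20.
det(H) > 0 and tr(H) > 0, so H is positive definite everywhere: convex.

convex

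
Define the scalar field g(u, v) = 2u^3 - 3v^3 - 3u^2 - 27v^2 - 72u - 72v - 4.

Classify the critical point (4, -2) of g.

The mixed partial ∂²g/∂u∂v is 0, so the Hessian at any point is diag(g_uu, g_vv) = diag(6(2u - 1), -18(v + 3)).
At (4, -2): H = diag(42, -18).
The eigenvalues have opposite signs, so H is indefinite: a saddle point.

saddle point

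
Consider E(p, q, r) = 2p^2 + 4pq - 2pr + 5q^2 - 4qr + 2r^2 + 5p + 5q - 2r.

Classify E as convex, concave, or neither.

E is quadratic, so its Hessian is the constant matrix H = [[4, 4, -2], [4, 10, -4], [-2, -4, 4]].
Leading principal minors: 4, 24, 56.
All positive ⇒ H ≻ 0 ⇒ convex.

convex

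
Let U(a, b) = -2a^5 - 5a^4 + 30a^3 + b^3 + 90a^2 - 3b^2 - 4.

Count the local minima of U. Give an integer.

U separates as a function of a plus a function of b, so ∇U=0 decouples.
∂U/∂a = -10a(a - 3)(a + 2)(a + 3) = 0 at a ∈ {-3, -2, 0, 3}; ∂U/∂b = 3b(b - 2) = 0 at b ∈ {0, 2}.
The Hessian is diagonal: diag(U_aa, U_bb). Second derivatives: U_aa(-3)=180, U_aa(-2)=-100, U_aa(0)=180, U_aa(3)=-900; U_bb(0)=-6, U_bb(2)=6.
Local minima occur where both diagonal entries positive: (-3, 2), (0, 2). Count: 2.

2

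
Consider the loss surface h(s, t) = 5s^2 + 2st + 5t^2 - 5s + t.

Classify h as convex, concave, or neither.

convex

h is quadratic, so its Hessian is the constant matrix H = [[10, 2], [2, 10]].
det(H) = 96, tr(H) = 20.
det(H) > 0 and tr(H) > 0, so H is positive definite everywhere: convex.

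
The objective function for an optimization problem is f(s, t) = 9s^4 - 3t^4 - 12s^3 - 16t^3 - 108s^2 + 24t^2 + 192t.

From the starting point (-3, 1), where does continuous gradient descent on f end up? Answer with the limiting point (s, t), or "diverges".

(-2, -2)

f is separable, so gradient descent decouples: s follows -∂f/∂s, t follows -∂f/∂t.
∂f/∂s = 36s(s - 3)(s + 2); at s=-3 this is -648, so s increases.
∂f/∂t = -12(t - 2)(t + 2)(t + 4); at t=1 this is 180, so t decreases.
s converges to its nearest critical value -2 (a local min of the s-part); t converges to -2. The iterate converges to (-2, -2).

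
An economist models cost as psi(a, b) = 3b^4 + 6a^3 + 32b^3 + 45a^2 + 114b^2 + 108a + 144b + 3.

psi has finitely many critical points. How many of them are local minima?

2

psi separates as a function of a plus a function of b, so ∇psi=0 decouples.
∂psi/∂a = 18(a + 2)(a + 3) = 0 at a ∈ {-3, -2}; ∂psi/∂b = 12(b + 1)(b + 3)(b + 4) = 0 at b ∈ {-4, -3, -1}.
The Hessian is diagonal: diag(psi_aa, psi_bb). Second derivatives: psi_aa(-3)=-18, psi_aa(-2)=18; psi_bb(-4)=36, psi_bb(-3)=-24, psi_bb(-1)=72.
Local minima occur where both diagonal entries positive: (-2, -4), (-2, -1). Count: 2.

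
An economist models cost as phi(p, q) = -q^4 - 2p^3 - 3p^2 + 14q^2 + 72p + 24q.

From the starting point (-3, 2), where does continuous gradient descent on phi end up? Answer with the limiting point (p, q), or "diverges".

(-4, -1)

phi is separable, so gradient descent decouples: p follows -∂phi/∂p, q follows -∂phi/∂q.
∂phi/∂p = -6(p - 3)(p + 4); at p=-3 this is 36, so p decreases.
∂phi/∂q = -4(q - 3)(q + 1)(q + 2); at q=2 this is 48, so q decreases.
p converges to its nearest critical value -4 (a local min of the p-part); q converges to -1. The iterate converges to (-4, -1).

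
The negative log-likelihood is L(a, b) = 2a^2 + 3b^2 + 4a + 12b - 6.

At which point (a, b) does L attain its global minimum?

(-1, -2)

L(a,b) separates as P(a) + Q(b) − 6, so its minimum is min P + min Q − 6.
P'(a) = 4a + 4 vanishes at a ∈ {-1}; Q'(b) = 6b + 12 vanishes at b ∈ {-2}.
Local minima of P (where P''>0): P(-1)=-2. Local minima of Q: Q(-2)=-12.
So the global minimum of L is P(-1) + Q(-2) − 6 = -2 − 12 − 6 = -20, attained at (-1, -2).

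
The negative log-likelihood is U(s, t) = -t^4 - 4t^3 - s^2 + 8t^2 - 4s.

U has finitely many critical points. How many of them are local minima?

0

U separates as a function of s plus a function of t, so ∇U=0 decouples.
∂U/∂s = -2(s + 2) = 0 at s ∈ {-2}; ∂U/∂t = -4t(t - 1)(t + 4) = 0 at t ∈ {-4, 0, 1}.
The Hessian is diagonal: diag(U_ss, U_tt). Second derivatives: U_ss(-2)=-2; U_tt(-4)=-80, U_tt(0)=16, U_tt(1)=-20.
Local minima occur where both diagonal entries positive: none. Count: 0.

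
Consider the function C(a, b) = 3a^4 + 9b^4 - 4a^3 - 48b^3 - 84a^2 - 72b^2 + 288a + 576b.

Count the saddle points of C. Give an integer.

C separates as a function of a plus a function of b, so ∇C=0 decouples.
∂C/∂a = 12(a - 3)(a - 2)(a + 4) = 0 at a ∈ {-4, 2, 3}; ∂C/∂b = 36(b - 4)(b - 2)(b + 2) = 0 at b ∈ {-2, 2, 4}.
The Hessian is diagonal: diag(C_aa, C_bb). Second derivatives: C_aa(-4)=504, C_aa(2)=-72, C_aa(3)=84; C_bb(-2)=864, C_bb(2)=-288, C_bb(4)=432.
Saddle points occur where the two diagonal entries have opposite signs: (-4, 2), (2, -2), (2, 4), (3, 2). Count: 4.

4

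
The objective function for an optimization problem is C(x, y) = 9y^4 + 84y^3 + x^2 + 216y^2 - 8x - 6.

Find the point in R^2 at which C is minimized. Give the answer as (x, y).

C(x,y) separates as P(x) + Q(y) − 6, so its minimum is min P + min Q − 6.
P'(x) = 2x - 8 vanishes at x ∈ {4}; Q'(y) = 36y(y + 3)(y + 4) vanishes at y ∈ {-4, -3, 0}.
Local minima of P (where P''>0): P(4)=-16. Local minima of Q: Q(-4)=384, Q(0)=0.
So the global minimum of C is P(4) + Q(0) − 6 = -16 + 0 − 6 = -22, attained at (4, 0).

(4, 0)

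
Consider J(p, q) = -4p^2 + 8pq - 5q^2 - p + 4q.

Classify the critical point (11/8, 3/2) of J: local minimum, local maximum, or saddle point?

local maximum

The Hessian of J is constant: H = [[-8, 8], [8, -10]].
det(H) = (-8)·(-10) − 8² = 16.
det(H) > 0 and tr(H) = -18 < 0, so H is negative definite and the point is a local maximum.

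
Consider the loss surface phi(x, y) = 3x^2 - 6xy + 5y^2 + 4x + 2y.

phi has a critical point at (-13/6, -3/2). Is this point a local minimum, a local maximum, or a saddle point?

The Hessian of phi is constant: H = [[6, -6], [-6, 10]].
det(H) = 6·10 − (-6)² = 24.
det(H) > 0 and tr(H) = 16 > 0, so H is positive definite and the point is a local minimum.

local minimum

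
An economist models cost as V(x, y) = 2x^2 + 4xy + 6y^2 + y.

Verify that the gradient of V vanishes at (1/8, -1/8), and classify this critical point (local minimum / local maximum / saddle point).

∇V = (4x + 4y, 4x + 12y + 1); substituting (1/8, -1/8) gives ∇V = (0, 0), so (1/8, -1/8) is indeed a critical point.
The Hessian of V is constant: H = [[4, 4], [4, 12]].
det(H) = 4·12 − 4² = 32.
det(H) > 0 and tr(H) = 16 > 0, so H is positive definite and the point is a local minimum.

local minimum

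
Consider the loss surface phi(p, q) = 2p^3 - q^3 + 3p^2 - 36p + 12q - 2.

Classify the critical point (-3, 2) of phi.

The mixed partial ∂²phi/∂p∂q is 0, so the Hessian at any point is diag(phi_pp, phi_qq) = diag(6(2p + 1), -6q).
At (-3, 2): H = diag(-30, -12).
Both eigenvalues are negative, so H is negative definite: a local maximum.

local maximum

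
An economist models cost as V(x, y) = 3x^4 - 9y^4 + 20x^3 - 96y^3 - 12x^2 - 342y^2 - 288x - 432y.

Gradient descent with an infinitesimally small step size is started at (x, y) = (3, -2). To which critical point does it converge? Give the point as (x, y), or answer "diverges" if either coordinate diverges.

V is separable, so gradient descent decouples: x follows -∂V/∂x, y follows -∂V/∂y.
∂V/∂x = 12(x - 2)(x + 3)(x + 4); at x=3 this is 504, so x decreases.
∂V/∂y = -36(y + 1)(y + 3)(y + 4); at y=-2 this is 72, so y decreases.
x converges to its nearest critical value 2 (a local min of the x-part); y converges to -3. The iterate converges to (2, -3).

(2, -3)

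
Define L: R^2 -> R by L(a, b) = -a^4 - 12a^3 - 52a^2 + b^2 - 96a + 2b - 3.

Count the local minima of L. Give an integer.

1

L separates as a function of a plus a function of b, so ∇L=0 decouples.
∂L/∂a = -4(a + 2)(a + 3)(a + 4) = 0 at a ∈ {-4, -3, -2}; ∂L/∂b = 2(b + 1) = 0 at b ∈ {-1}.
The Hessian is diagonal: diag(L_aa, L_bb). Second derivatives: L_aa(-4)=-8, L_aa(-3)=4, L_aa(-2)=-8; L_bb(-1)=2.
Local minima occur where both diagonal entries positive: (-3, -1). Count: 1.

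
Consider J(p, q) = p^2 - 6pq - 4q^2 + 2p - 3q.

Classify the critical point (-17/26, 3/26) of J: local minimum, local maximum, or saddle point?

saddle point

The Hessian of J is constant: H = [[2, -6], [-6, -8]].
det(H) = 2·(-8) − (-6)² = -52.
Since det(H) < 0, H is indefinite and the critical point is a saddle point.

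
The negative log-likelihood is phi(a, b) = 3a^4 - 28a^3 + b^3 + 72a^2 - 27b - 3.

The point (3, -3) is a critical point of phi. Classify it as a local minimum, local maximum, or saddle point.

local maximum

The mixed partial ∂²phi/∂a∂b is 0, so the Hessian at any point is diag(phi_aa, phi_bb) = diag(12(3a^2 - 14a + 12), 6b).
At (3, -3): H = diag(-36, -18).
Both eigenvalues are negative, so H is negative definite: a local maximum.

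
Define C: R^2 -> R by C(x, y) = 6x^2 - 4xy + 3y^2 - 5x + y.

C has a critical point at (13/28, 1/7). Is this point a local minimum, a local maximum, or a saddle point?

The Hessian of C is constant: H = [[12, -4], [-4, 6]].
det(H) = 12·6 − (-4)² = 56.
det(H) > 0 and tr(H) = 18 > 0, so H is positive definite and the point is a local minimum.

local minimum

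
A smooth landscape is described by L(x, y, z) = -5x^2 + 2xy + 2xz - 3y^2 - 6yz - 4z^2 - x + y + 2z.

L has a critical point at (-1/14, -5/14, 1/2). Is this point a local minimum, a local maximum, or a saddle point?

local maximum

The Hessian is constant: H = [[-10, 2, 2], [2, -6, -6], [2, -6, -8]].
Leading principal minors: Δ₁ = -10, Δ₂ = 56, Δ₃ = -112.
The minors alternate sign starting negative (−, +, −), so H is negative definite: a local maximum.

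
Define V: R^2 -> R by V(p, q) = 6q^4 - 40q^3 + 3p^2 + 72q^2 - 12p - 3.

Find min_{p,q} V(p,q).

V(p,q) separates as A(p) + B(q) − 3, so its minimum is min A + min B − 3.
A'(p) = 6p - 12 vanishes at p ∈ {2}; B'(q) = 24q(q - 3)(q - 2) vanishes at q ∈ {0, 2, 3}.
Local minima of A (where A''>0): A(2)=-12. Local minima of B: B(0)=0, B(3)=54.
So the global minimum of V is A(2) + B(0) − 3 = -12 + 0 − 3 = -15, attained at (2, 0).

-15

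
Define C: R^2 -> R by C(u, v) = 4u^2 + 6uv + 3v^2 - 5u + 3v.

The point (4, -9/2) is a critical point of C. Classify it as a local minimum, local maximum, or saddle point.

The Hessian of C is constant: H = [[8, 6], [6, 6]].
det(H) = 8·6 − 6² = 12.
det(H) > 0 and tr(H) = 14 > 0, so H is positive definite and the point is a local minimum.

local minimum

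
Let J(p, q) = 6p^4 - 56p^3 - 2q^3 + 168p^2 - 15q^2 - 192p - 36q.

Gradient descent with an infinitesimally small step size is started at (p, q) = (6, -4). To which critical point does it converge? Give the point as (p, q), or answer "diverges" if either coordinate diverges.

J is separable, so gradient descent decouples: p follows -∂J/∂p, q follows -∂J/∂q.
∂J/∂p = 24(p - 4)(p - 2)(p - 1); at p=6 this is 960, so p decreases.
∂J/∂q = -6(q + 2)(q + 3); at q=-4 this is -12, so q increases.
p converges to its nearest critical value 4 (a local min of the p-part); q converges to -3. The iterate converges to (4, -3).

(4, -3)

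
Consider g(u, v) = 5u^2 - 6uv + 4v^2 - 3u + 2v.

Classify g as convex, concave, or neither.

convex

g is quadratic, so its Hessian is the constant matrix H = [[10, -6], [-6, 8]].
det(H) = 44, tr(H) = 18.
det(H) > 0 and tr(H) > 0, so H is positive definite everywhere: convex.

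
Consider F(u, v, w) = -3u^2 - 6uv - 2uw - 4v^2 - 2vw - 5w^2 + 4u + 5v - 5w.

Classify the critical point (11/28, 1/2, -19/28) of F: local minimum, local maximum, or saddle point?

The Hessian is constant: H = [[-6, -6, -2], [-6, -8, -2], [-2, -2, -10]].
Leading principal minors: Δ₁ = -6, Δ₂ = 12, Δ₃ = -112.
The minors alternate sign starting negative (−, +, −), so H is negative definite: a local maximum.

local maximum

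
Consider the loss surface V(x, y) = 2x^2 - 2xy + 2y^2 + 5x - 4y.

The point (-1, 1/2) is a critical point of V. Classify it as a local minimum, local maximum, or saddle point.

local minimum

The Hessian of V is constant: H = [[4, -2], [-2, 4]].
det(H) = 4·4 − (-2)² = 12.
det(H) > 0 and tr(H) = 8 > 0, so H is positive definite and the point is a local minimum.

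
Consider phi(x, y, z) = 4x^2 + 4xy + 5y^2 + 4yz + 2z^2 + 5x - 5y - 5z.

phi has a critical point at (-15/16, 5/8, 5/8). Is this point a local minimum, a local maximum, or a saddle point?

local minimum

The Hessian is constant: H = [[8, 4, 0], [4, 10, 4], [0, 4, 4]].
Leading principal minors: Δ₁ = 8, Δ₂ = 64, Δ₃ = 128.
All leading minors are positive, so H is positive definite: a local minimum.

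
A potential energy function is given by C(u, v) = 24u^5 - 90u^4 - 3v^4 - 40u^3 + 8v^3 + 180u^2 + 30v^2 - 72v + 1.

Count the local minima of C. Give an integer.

2

C separates as a function of u plus a function of v, so ∇C=0 decouples.
∂C/∂u = 120u(u - 3)(u - 1)(u + 1) = 0 at u ∈ {-1, 0, 1, 3}; ∂C/∂v = -12(v - 3)(v - 1)(v + 2) = 0 at v ∈ {-2, 1, 3}.
The Hessian is diagonal: diag(C_uu, C_vv). Second derivatives: C_uu(-1)=-960, C_uu(0)=360, C_uu(1)=-480, C_uu(3)=2880; C_vv(-2)=-180, C_vv(1)=72, C_vv(3)=-120.
Local minima occur where both diagonal entries positive: (0, 1), (3, 1). Count: 2.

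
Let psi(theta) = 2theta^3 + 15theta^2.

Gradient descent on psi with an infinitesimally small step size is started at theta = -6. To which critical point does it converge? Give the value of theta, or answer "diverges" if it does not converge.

psi'(theta) = 6theta(theta + 5), so psi'(-6) = 36.
Gradient descent moves in the -psi' direction, i.e. theta is decreasing.
There is no critical point below theta=-6, and psi' keeps the same sign, so the iterate runs off to −∞.

diverges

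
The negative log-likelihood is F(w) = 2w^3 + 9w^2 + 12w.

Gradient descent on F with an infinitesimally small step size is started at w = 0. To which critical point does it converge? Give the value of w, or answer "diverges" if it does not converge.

-1

F'(w) = 6(w + 1)(w + 2), so F'(0) = 12.
Gradient descent moves in the -F' direction, i.e. w is decreasing.
The nearest critical point in that direction is w = -1, where F'' = 6 > 0 (a local minimum). The iterate converges there.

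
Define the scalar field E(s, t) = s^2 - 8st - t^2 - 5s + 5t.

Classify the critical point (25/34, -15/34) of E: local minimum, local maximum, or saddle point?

The Hessian of E is constant: H = [[2, -8], [-8, -2]].
det(H) = 2·(-2) − (-8)² = -68.
Since det(H) < 0, H is indefinite and the critical point is a saddle point.

saddle point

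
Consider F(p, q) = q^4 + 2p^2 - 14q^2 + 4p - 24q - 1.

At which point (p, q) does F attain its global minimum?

F(p,q) separates as A(p) + B(q) − 1, so its minimum is min A + min B − 1.
A'(p) = 4p + 4 vanishes at p ∈ {-1}; B'(q) = 4(q - 3)(q + 1)(q + 2) vanishes at q ∈ {-2, -1, 3}.
Local minima of A (where A''>0): A(-1)=-2. Local minima of B: B(-2)=8, B(3)=-117.
So the global minimum of F is A(-1) + B(3) − 1 = -2 − 117 − 1 = -120, attained at (-1, 3).

(-1, 3)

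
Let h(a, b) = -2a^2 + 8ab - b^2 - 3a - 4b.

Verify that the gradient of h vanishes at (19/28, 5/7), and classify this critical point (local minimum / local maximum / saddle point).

∇h = (-4a + 8b - 3, 8a - 2b - 4); substituting (19/28, 5/7) gives ∇h = (0, 0), so (19/28, 5/7) is indeed a critical point.
The Hessian of h is constant: H = [[-4, 8], [8, -2]].
det(H) = (-4)·(-2) − 8² = -56.
Since det(H) < 0, H is indefinite and the critical point is a saddle point.

saddle point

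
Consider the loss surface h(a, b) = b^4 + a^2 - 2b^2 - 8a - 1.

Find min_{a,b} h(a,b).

h(a,b) separates as P(a) + Q(b) − 1, so its minimum is min P + min Q − 1.
P'(a) = 2a - 8 vanishes at a ∈ {4}; Q'(b) = 4b(b - 1)(b + 1) vanishes at b ∈ {-1, 0, 1}.
Local minima of P (where P''>0): P(4)=-16. Local minima of Q: Q(-1)=-1, Q(1)=-1.
So the global minimum of h is P(4) + Q(-1) − 1 = -16 − 1 − 1 = -18, attained at (4, -1).

-18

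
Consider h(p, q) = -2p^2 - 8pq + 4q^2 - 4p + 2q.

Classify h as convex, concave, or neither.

neither

h is quadratic, so its Hessian is the constant matrix H = [[-4, -8], [-8, 8]].
det(H) = -96, tr(H) = 4.
det(H) < 0, so H is indefinite: neither convex nor concave.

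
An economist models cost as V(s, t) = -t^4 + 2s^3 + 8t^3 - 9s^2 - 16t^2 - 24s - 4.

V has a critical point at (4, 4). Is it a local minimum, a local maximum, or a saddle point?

saddle point

The mixed partial ∂²V/∂s∂t is 0, so the Hessian at any point is diag(V_ss, V_tt) = diag(6(2s - 3), 4(-3t^2 + 12t - 8)).
At (4, 4): H = diag(30, -32).
The eigenvalues have opposite signs, so H is indefinite: a saddle point.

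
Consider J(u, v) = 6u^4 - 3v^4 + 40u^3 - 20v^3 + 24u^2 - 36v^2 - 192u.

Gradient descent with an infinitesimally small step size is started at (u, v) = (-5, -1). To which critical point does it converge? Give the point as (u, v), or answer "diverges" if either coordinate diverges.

(-4, -2)

J is separable, so gradient descent decouples: u follows -∂J/∂u, v follows -∂J/∂v.
∂J/∂u = 24(u - 1)(u + 2)(u + 4); at u=-5 this is -432, so u increases.
∂J/∂v = -12v(v + 2)(v + 3); at v=-1 this is 24, so v decreases.
u converges to its nearest critical value -4 (a local min of the u-part); v converges to -2. The iterate converges to (-4, -2).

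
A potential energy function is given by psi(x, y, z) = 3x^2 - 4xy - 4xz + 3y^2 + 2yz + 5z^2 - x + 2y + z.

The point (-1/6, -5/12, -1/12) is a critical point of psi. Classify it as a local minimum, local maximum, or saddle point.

local minimum

The Hessian is constant: H = [[6, -4, -4], [-4, 6, 2], [-4, 2, 10]].
Leading principal minors: Δ₁ = 6, Δ₂ = 20, Δ₃ = 144.
All leading minors are positive, so H is positive definite: a local minimum.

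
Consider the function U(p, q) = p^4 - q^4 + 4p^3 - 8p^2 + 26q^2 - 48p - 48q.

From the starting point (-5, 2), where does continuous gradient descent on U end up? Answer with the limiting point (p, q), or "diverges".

U is separable, so gradient descent decouples: p follows -∂U/∂p, q follows -∂U/∂q.
∂U/∂p = 4(p - 2)(p + 2)(p + 3); at p=-5 this is -168, so p increases.
∂U/∂q = -4(q - 3)(q - 1)(q + 4); at q=2 this is 24, so q decreases.
p converges to its nearest critical value -3 (a local min of the p-part); q converges to 1. The iterate converges to (-3, 1).

(-3, 1)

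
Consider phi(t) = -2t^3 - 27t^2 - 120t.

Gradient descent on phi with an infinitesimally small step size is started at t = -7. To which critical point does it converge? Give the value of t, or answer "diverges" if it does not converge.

-5

phi'(t) = -6(t + 4)(t + 5), so phi'(-7) = -36.
Gradient descent moves in the -phi' direction, i.e. t is increasing.
The nearest critical point in that direction is t = -5, where phi'' = 6 > 0 (a local minimum). The iterate converges there.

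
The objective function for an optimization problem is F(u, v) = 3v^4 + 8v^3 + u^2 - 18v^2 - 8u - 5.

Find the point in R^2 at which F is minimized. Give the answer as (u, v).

(4, -3)

F(u,v) separates as P(u) + Q(v) − 5, so its minimum is min P + min Q − 5.
P'(u) = 2u - 8 vanishes at u ∈ {4}; Q'(v) = 12v(v - 1)(v + 3) vanishes at v ∈ {-3, 0, 1}.
Local minima of P (where P''>0): P(4)=-16. Local minima of Q: Q(-3)=-135, Q(1)=-7.
So the global minimum of F is P(4) + Q(-3) − 5 = -16 − 135 − 5 = -156, attained at (4, -3).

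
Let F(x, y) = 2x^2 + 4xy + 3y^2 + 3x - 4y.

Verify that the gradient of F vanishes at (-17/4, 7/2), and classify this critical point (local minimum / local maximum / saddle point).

local minimum

∇F = (4x + 4y + 3, 4x + 6y - 4); substituting (-17/4, 7/2) gives ∇F = (0, 0), so (-17/4, 7/2) is indeed a critical point.
The Hessian of F is constant: H = [[4, 4], [4, 6]].
det(H) = 4·6 − 4² = 8.
det(H) > 0 and tr(H) = 10 > 0, so H is positive definite and the point is a local minimum.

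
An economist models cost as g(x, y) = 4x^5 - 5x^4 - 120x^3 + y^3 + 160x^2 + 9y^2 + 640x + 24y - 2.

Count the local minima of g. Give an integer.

g separates as a function of x plus a function of y, so ∇g=0 decouples.
∂g/∂x = 20(x - 4)(x - 2)(x + 1)(x + 4) = 0 at x ∈ {-4, -1, 2, 4}; ∂g/∂y = 3(y + 2)(y + 4) = 0 at y ∈ {-4, -2}.
The Hessian is diagonal: diag(g_xx, g_yy). Second derivatives: g_xx(-4)=-2880, g_xx(-1)=900, g_xx(2)=-720, g_xx(4)=1600; g_yy(-4)=-6, g_yy(-2)=6.
Local minima occur where both diagonal entries positive: (-1, -2), (4, -2). Count: 2.

2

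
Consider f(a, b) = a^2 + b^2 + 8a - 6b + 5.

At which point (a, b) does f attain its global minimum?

(-4, 3)

f(a,b) separates as P(a) + Q(b) + 5, so its minimum is min P + min Q + 5.
P'(a) = 2a + 8 vanishes at a ∈ {-4}; Q'(b) = 2b - 6 vanishes at b ∈ {3}.
Local minima of P (where P''>0): P(-4)=-16. Local minima of Q: Q(3)=-9.
So the global minimum of f is P(-4) + Q(3) + 5 = -16 − 9 + 5 = -20, attained at (-4, 3).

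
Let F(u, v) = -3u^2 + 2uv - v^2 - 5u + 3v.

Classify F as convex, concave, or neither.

concave

F is quadratic, so its Hessian is the constant matrix H = [[-6, 2], [2, -2]].
det(H) = 8, tr(H) = -8.
det(H) > 0 and tr(H) < 0, so H is negative definite everywhere: concave.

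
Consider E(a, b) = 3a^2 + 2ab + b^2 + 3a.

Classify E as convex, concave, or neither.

convex

E is quadratic, so its Hessian is the constant matrix H = [[6, 2], [2, 2]].
det(H) = 8, tr(H) = 8.
det(H) > 0 and tr(H) > 0, so H is positive definite everywhere: convex.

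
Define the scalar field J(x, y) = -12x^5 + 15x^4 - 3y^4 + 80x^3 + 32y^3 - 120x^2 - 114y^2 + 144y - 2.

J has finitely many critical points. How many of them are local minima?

J separates as a function of x plus a function of y, so ∇J=0 decouples.
∂J/∂x = -60x(x - 2)(x - 1)(x + 2) = 0 at x ∈ {-2, 0, 1, 2}; ∂J/∂y = -12(y - 4)(y - 3)(y - 1) = 0 at y ∈ {1, 3, 4}.
The Hessian is diagonal: diag(J_xx, J_yy). Second derivatives: J_xx(-2)=1440, J_xx(0)=-240, J_xx(1)=180, J_xx(2)=-480; J_yy(1)=-72, J_yy(3)=24, J_yy(4)=-36.
Local minima occur where both diagonal entries positive: (-2, 3), (1, 3). Count: 2.

2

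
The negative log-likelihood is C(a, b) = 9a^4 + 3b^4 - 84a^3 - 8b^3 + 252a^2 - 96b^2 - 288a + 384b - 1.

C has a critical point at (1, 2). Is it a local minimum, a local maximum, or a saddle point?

The mixed partial ∂²C/∂a∂b is 0, so the Hessian at any point is diag(C_aa, C_bb) = diag(36(3a^2 - 14a + 14), 12(3b^2 - 4b - 16)).
At (1, 2): H = diag(108, -144).
The eigenvalues have opposite signs, so H is indefinite: a saddle point.

saddle point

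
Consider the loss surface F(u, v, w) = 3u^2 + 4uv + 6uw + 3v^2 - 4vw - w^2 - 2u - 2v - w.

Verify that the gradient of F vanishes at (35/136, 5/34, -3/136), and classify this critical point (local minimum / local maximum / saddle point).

∇F = (6u + 4v + 6w - 2, 4u + 6v - 4w - 2, 6u - 4v - 2w - 1); substituting (35/136, 5/34, -3/136) gives ∇F = (0, 0, 0), so (35/136, 5/34, -3/136) is indeed a critical point.
The Hessian is constant: H = [[6, 4, 6], [4, 6, -4], [6, -4, -2]].
Leading principal minors: Δ₁ = 6, Δ₂ = 20, Δ₃ = -544.
The minors fit neither the all-positive nor the alternating-sign pattern, so H is indefinite: a saddle point.

saddle point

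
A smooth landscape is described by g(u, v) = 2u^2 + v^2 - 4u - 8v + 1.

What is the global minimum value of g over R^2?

g(u,v) separates as P(u) + Q(v) + 1, so its minimum is min P + min Q + 1.
P'(u) = 4u - 4 vanishes at u ∈ {1}; Q'(v) = 2v - 8 vanishes at v ∈ {4}.
Local minima of P (where P''>0): P(1)=-2. Local minima of Q: Q(4)=-16.
So the global minimum of g is P(1) + Q(4) + 1 = -2 − 16 + 1 = -17, attained at (1, 4).

-17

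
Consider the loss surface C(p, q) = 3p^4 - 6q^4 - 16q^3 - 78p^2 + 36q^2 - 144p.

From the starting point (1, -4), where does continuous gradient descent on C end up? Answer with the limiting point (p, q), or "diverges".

diverges

C is separable, so gradient descent decouples: p follows -∂C/∂p, q follows -∂C/∂q.
∂C/∂p = 12(p - 4)(p + 1)(p + 3); at p=1 this is -288, so p increases.
∂C/∂q = -24q(q - 1)(q + 3); at q=-4 this is 480, so q decreases.
The q-coordinate has no critical point in that direction and runs off to infinity.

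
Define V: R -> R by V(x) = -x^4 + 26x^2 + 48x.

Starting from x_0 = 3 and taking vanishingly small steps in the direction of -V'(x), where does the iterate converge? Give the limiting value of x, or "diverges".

-1

V'(x) = -4(x - 4)(x + 1)(x + 3), so V'(3) = 96.
Gradient descent moves in the -V' direction, i.e. x is decreasing.
The nearest critical point in that direction is x = -1, where V'' = 40 > 0 (a local minimum). The iterate converges there.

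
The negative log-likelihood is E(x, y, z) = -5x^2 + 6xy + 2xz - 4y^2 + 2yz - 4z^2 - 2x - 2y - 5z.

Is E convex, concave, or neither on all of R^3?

concave

E is quadratic, so its Hessian is the constant matrix H = [[-10, 6, 2], [6, -8, 2], [2, 2, -8]].
Leading principal minors: -10, 44, -232.
Signs alternate −, +, − ⇒ H ≺ 0 ⇒ concave.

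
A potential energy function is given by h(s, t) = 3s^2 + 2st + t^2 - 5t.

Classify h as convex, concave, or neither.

convex

h is quadratic, so its Hessian is the constant matrix H = [[6, 2], [2, 2]].
det(H) = 8, tr(H) = 8.
det(H) > 0 and tr(H) > 0, so H is positive definite everywhere: convex.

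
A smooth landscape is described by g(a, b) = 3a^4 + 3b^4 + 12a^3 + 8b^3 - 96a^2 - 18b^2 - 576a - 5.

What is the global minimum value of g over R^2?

-2444

g(a,b) separates as P(a) + Q(b) − 5, so its minimum is min P + min Q − 5.
P'(a) = 12(a - 4)(a + 3)(a + 4) vanishes at a ∈ {-4, -3, 4}; Q'(b) = 12b(b - 1)(b + 3) vanishes at b ∈ {-3, 0, 1}.
Local minima of P (where P''>0): P(-4)=768, P(4)=-2304. Local minima of Q: Q(-3)=-135, Q(1)=-7.
So the global minimum of g is P(4) + Q(-3) − 5 = -2304 − 135 − 5 = -2444, attained at (4, -3).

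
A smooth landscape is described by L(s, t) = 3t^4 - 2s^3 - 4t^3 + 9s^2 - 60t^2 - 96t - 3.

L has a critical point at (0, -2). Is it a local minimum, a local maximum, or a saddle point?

local minimum

The mixed partial ∂²L/∂s∂t is 0, so the Hessian at any point is diag(L_ss, L_tt) = diag(6(-2s + 3), 12(3t^2 - 2t - 10)).
At (0, -2): H = diag(18, 72).
Both eigenvalues are positive, so H is positive definite: a local minimum.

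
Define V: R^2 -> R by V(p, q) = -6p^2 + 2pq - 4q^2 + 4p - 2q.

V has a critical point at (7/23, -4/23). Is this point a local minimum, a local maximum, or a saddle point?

local maximum

The Hessian of V is constant: H = [[-12, 2], [2, -8]].
det(H) = (-12)·(-8) − 2² = 92.
det(H) > 0 and tr(H) = -20 < 0, so H is negative definite and the point is a local maximum.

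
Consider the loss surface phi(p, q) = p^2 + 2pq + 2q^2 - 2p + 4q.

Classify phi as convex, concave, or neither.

phi is quadratic, so its Hessian is the constant matrix H = [[2, 2], [2, 4]].
det(H) = 4, tr(H) = 6.
det(H) > 0 and tr(H) > 0, so H is positive definite everywhere: convex.

convex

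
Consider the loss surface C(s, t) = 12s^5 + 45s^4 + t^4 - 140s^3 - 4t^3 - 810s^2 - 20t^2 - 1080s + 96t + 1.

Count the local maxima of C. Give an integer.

C separates as a function of s plus a function of t, so ∇C=0 decouples.
∂C/∂s = 60(s - 3)(s + 1)(s + 2)(s + 3) = 0 at s ∈ {-3, -2, -1, 3}; ∂C/∂t = 4(t - 4)(t - 2)(t + 3) = 0 at t ∈ {-3, 2, 4}.
The Hessian is diagonal: diag(C_ss, C_tt). Second derivatives: C_ss(-3)=-720, C_ss(-2)=300, C_ss(-1)=-480, C_ss(3)=7200; C_tt(-3)=140, C_tt(2)=-40, C_tt(4)=56.
Local maxima occur where both diagonal entries negative: (-3, 2), (-1, 2). Count: 2.

2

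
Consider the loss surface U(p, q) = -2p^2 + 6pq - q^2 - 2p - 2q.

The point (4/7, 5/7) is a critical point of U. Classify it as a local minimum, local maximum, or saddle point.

The Hessian of U is constant: H = [[-4, 6], [6, -2]].
det(H) = (-4)·(-2) − 6² = -28.
Since det(H) < 0, H is indefinite and the critical point is a saddle point.

saddle point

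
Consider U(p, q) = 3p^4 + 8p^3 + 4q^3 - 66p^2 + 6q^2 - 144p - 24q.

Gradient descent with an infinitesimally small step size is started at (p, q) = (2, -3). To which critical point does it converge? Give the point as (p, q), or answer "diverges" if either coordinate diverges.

U is separable, so gradient descent decouples: p follows -∂U/∂p, q follows -∂U/∂q.
∂U/∂p = 12(p - 3)(p + 1)(p + 4); at p=2 this is -216, so p increases.
∂U/∂q = 12(q - 1)(q + 2); at q=-3 this is 48, so q decreases.
The q-coordinate has no critical point in that direction and runs off to infinity.

diverges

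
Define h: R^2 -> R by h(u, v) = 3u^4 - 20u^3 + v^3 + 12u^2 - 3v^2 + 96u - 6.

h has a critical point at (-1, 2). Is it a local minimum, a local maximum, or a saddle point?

local minimum

The mixed partial ∂²h/∂u∂v is 0, so the Hessian at any point is diag(h_uu, h_vv) = diag(12(3u^2 - 10u + 2), 6(v - 1)).
At (-1, 2): H = diag(180, 6).
Both eigenvalues are positive, so H is positive definite: a local minimum.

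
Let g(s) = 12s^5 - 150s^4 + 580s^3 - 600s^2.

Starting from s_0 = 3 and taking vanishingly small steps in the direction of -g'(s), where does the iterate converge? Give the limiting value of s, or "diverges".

g'(s) = 60s(s - 5)(s - 4)(s - 1), so g'(3) = 720.
Gradient descent moves in the -g' direction, i.e. s is decreasing.
The nearest critical point in that direction is s = 1, where g'' = 720 > 0 (a local minimum). The iterate converges there.

1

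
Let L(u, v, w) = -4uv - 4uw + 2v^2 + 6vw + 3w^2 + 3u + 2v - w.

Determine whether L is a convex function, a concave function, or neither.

L is quadratic, so its Hessian is the constant matrix H = [[0, -4, -4], [-4, 4, 6], [-4, 6, 6]].
Leading principal minors: 0, -16, 32.
Neither pattern holds ⇒ H is indefinite ⇒ neither convex nor concave.

neither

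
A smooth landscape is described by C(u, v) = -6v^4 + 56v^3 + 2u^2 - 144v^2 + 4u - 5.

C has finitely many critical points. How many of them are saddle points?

C separates as a function of u plus a function of v, so ∇C=0 decouples.
∂C/∂u = 4(u + 1) = 0 at u ∈ {-1}; ∂C/∂v = -24v(v - 4)(v - 3) = 0 at v ∈ {0, 3, 4}.
The Hessian is diagonal: diag(C_uu, C_vv). Second derivatives: C_uu(-1)=4; C_vv(0)=-288, C_vv(3)=72, C_vv(4)=-96.
Saddle points occur where the two diagonal entries have opposite signs: (-1, 0), (-1, 4). Count: 2.

2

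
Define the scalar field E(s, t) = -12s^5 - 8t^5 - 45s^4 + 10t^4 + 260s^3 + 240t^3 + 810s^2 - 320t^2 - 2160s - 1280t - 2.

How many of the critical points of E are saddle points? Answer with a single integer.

8

E separates as a function of s plus a function of t, so ∇E=0 decouples.
∂E/∂s = -60(s - 3)(s - 1)(s + 3)(s + 4) = 0 at s ∈ {-4, -3, 1, 3}; ∂E/∂t = -40(t - 4)(t - 2)(t + 1)(t + 4) = 0 at t ∈ {-4, -1, 2, 4}.
The Hessian is diagonal: diag(E_ss, E_tt). Second derivatives: E_ss(-4)=2100, E_ss(-3)=-1440, E_ss(1)=2400, E_ss(3)=-5040; E_tt(-4)=5760, E_tt(-1)=-1800, E_tt(2)=1440, E_tt(4)=-3200.
Saddle points occur where the two diagonal entries have opposite signs: (-4, -1), (-4, 4), (-3, -4), (-3, 2), (1, -1), (1, 4), (3, -4), (3, 2). Count: 8.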